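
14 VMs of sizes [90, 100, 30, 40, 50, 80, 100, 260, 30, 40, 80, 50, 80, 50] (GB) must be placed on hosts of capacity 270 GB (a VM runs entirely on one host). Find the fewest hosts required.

Total = 260 + 100 + 100 + 90 + 80 + 80 + 80 + 50 + 50 + 50 + 40 + 40 + 30 + 30 = 1080 GB.
Lower bound: ⌈1080/270⌉ = 4 hosts.
A packing using 5 hosts:
  host 1: 260 = 260
  host 2: 100 + 100 + 50 = 250
  host 3: 90 + 80 + 80 = 250
  host 4: 80 + 50 + 50 + 40 + 40 = 260
  host 5: 30 + 30 = 60
No arrangement into 4 hosts stays within capacity, so 5 is optimal.

5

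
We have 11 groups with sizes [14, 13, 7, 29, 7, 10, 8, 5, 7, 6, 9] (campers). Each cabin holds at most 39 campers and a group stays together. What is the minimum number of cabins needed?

Total = 29 + 14 + 13 + 10 + 9 + 8 + 7 + 7 + 7 + 6 + 5 = 115 campers.
Lower bound: ⌈115/39⌉ = 3 cabins.
A packing using 3 cabins:
  cabin 1: 29 + 10 = 39
  cabin 2: 14 + 13 + 7 + 5 = 39
  cabin 3: 9 + 8 + 7 + 7 + 6 = 37
This matches the lower bound, so 3 is optimal.

3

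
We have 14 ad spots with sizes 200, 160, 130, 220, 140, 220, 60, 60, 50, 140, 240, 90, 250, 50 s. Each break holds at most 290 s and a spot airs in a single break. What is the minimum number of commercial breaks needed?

8

Total = 250 + 240 + 220 + 220 + 200 + 160 + 140 + 140 + 130 + 90 + 60 + 60 + 50 + 50 = 2010 s.
Lower bound: ⌈2010/290⌉ = 7 commercial breaks.
A packing using 8 commercial breaks:
  break 1: 250 = 250
  break 2: 240 + 50 = 290
  break 3: 220 + 60 = 280
  break 4: 220 + 60 = 280
  break 5: 200 + 90 = 290
  break 6: 160 + 130 = 290
  break 7: 140 + 140 = 280
  break 8: 50 = 50
No arrangement into 7 commercial breaks stays within capacity, so 8 is optimal.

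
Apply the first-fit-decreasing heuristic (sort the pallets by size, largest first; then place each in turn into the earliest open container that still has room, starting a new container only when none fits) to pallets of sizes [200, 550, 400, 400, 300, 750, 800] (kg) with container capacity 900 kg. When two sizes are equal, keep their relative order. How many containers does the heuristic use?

Sorted descending: 800, 750, 550, 400, 400, 300, 200.
  800 → container 1 (new)  [load 800/900]
  750 → container 2 (new)  [load 750/900]
  550 → container 3 (new)  [load 550/900]
  400 → container 4 (new)  [load 400/900]
  400 → container 4  [load 800/900]
  300 → container 3  [load 850/900]
  200 → container 5 (new)  [load 200/900]
5 containers opened.

5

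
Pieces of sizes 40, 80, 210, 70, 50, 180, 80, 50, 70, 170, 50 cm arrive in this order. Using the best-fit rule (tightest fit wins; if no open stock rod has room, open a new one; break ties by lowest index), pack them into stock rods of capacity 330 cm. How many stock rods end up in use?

  40 → stock rod 1 (new)  [load 40/330]
  80 → stock rod 1  [load 120/330]
  210 → stock rod 1  [load 330/330]
  70 → stock rod 2 (new)  [load 70/330]
  50 → stock rod 2  [load 120/330]
  180 → stock rod 2  [load 300/330]
  80 → stock rod 3 (new)  [load 80/330]
  50 → stock rod 3  [load 130/330]
  70 → stock rod 3  [load 200/330]
  170 → stock rod 4 (new)  [load 170/330]
  50 → stock rod 3  [load 250/330]
4 stock rods opened.

4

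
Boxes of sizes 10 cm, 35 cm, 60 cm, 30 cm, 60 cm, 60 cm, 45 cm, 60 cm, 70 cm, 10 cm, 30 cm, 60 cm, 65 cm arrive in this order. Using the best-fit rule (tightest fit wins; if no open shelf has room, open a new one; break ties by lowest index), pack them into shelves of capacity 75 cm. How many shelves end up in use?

9

  10 → shelf 1 (new)  [load 10/75]
  35 → shelf 1  [load 45/75]
  60 → shelf 2 (new)  [load 60/75]
  30 → shelf 1  [load 75/75]
  60 → shelf 3 (new)  [load 60/75]
  60 → shelf 4 (new)  [load 60/75]
  45 → shelf 5 (new)  [load 45/75]
  60 → shelf 6 (new)  [load 60/75]
  70 → shelf 7 (new)  [load 70/75]
  10 → shelf 2  [load 70/75]
  30 → shelf 5  [load 75/75]
  60 → shelf 8 (new)  [load 60/75]
  65 → shelf 9 (new)  [load 65/75]
9 shelves opened.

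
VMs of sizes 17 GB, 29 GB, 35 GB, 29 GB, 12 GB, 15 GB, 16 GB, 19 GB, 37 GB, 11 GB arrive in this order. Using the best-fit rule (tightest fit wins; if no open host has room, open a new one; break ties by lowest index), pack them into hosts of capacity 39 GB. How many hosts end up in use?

  17 → host 1 (new)  [load 17/39]
  29 → host 2 (new)  [load 29/39]
  35 → host 3 (new)  [load 35/39]
  29 → host 4 (new)  [load 29/39]
  12 → host 1  [load 29/39]
  15 → host 5 (new)  [load 15/39]
  16 → host 5  [load 31/39]
  19 → host 6 (new)  [load 19/39]
  37 → host 7 (new)  [load 37/39]
  11 → host 6  [load 30/39]
7 hosts opened.

7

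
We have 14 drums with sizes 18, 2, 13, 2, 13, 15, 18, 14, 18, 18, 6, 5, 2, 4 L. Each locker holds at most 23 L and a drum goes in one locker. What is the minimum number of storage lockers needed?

Total = 18 + 18 + 18 + 18 + 15 + 14 + 13 + 13 + 6 + 5 + 4 + 2 + 2 + 2 = 148 L.
Lower bound: ⌈148/23⌉ = 7 storage lockers.
Also, 8 drums each exceed 23/2 L, and no two of those can share a locker, so at least 8 storage lockers are needed.
A packing using 8 storage lockers:
  locker 1: 18 + 5 = 23
  locker 2: 18 + 4 = 22
  locker 3: 18 + 2 + 2 = 22
  locker 4: 18 + 2 = 20
  locker 5: 15 + 6 = 21
  locker 6: 14 = 14
  locker 7: 13 = 13
  locker 8: 13 = 13
This matches the lower bound, so 8 is optimal.

8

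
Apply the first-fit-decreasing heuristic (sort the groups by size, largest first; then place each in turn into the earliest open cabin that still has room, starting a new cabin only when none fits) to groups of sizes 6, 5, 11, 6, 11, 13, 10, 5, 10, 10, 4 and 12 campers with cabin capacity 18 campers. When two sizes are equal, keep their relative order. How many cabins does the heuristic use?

7

Sorted descending: 13, 12, 11, 11, 10, 10, 10, 6, 6, 5, 5, 4.
  13 → cabin 1 (new)  [load 13/18]
  12 → cabin 2 (new)  [load 12/18]
  11 → cabin 3 (new)  [load 11/18]
  11 → cabin 4 (new)  [load 11/18]
  10 → cabin 5 (new)  [load 10/18]
  10 → cabin 6 (new)  [load 10/18]
  10 → cabin 7 (new)  [load 10/18]
  6 → cabin 2  [load 18/18]
  6 → cabin 3  [load 17/18]
  5 → cabin 1  [load 18/18]
  5 → cabin 4  [load 16/18]
  4 → cabin 5  [load 14/18]
7 cabins opened.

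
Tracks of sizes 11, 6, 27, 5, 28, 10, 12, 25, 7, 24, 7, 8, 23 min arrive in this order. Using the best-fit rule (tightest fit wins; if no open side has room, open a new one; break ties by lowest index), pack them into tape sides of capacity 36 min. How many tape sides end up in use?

6

  11 → side 1 (new)  [load 11/36]
  6 → side 1  [load 17/36]
  27 → side 2 (new)  [load 27/36]
  5 → side 2  [load 32/36]
  28 → side 3 (new)  [load 28/36]
  10 → side 1  [load 27/36]
  12 → side 4 (new)  [load 12/36]
  25 → side 5 (new)  [load 25/36]
  7 → side 3  [load 35/36]
  24 → side 4  [load 36/36]
  7 → side 1  [load 34/36]
  8 → side 5  [load 33/36]
  23 → side 6 (new)  [load 23/36]
6 tape sides opened.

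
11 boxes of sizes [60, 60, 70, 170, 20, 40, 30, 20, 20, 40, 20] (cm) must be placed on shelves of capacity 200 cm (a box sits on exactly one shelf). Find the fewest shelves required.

3

Total = 170 + 70 + 60 + 60 + 40 + 40 + 30 + 20 + 20 + 20 + 20 = 550 cm.
Lower bound: ⌈550/200⌉ = 3 shelves.
A packing using 3 shelves:
  shelf 1: 170 + 30 = 200
  shelf 2: 70 + 60 + 60 = 190
  shelf 3: 40 + 40 + 20 + 20 + 20 + 20 = 160
This matches the lower bound, so 3 is optimal.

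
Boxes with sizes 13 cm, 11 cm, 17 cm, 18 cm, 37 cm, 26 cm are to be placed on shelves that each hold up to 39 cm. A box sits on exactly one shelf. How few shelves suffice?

4

Total = 37 + 26 + 18 + 17 + 13 + 11 = 122 cm.
Lower bound: ⌈122/39⌉ = 4 shelves.
A packing using 4 shelves:
  shelf 1: 37 = 37
  shelf 2: 26 + 13 = 39
  shelf 3: 18 + 17 = 35
  shelf 4: 11 = 11
This matches the lower bound, so 4 is optimal.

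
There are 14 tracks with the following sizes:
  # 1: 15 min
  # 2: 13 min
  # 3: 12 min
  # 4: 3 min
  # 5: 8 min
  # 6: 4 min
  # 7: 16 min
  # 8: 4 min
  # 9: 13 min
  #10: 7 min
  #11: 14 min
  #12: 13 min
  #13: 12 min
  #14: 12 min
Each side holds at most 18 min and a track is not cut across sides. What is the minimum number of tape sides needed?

10

Total = 16 + 15 + 14 + 13 + 13 + 13 + 12 + 12 + 12 + 8 + 7 + 4 + 4 + 3 = 146 min.
Lower bound: ⌈146/18⌉ = 9 tape sides.
A packing using 10 tape sides:
  side 1: 16 = 16
  side 2: 15 + 3 = 18
  side 3: 14 + 4 = 18
  side 4: 13 + 4 = 17
  side 5: 13 = 13
  side 6: 13 = 13
  side 7: 12 = 12
  side 8: 12 = 12
  side 9: 12 = 12
  side 10: 8 + 7 = 15
No arrangement into 9 tape sides stays within capacity, so 10 is optimal.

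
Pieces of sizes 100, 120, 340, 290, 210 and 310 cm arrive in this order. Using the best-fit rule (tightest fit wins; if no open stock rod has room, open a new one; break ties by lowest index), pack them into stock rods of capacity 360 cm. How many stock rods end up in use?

5

  100 → stock rod 1 (new)  [load 100/360]
  120 → stock rod 1  [load 220/360]
  340 → stock rod 2 (new)  [load 340/360]
  290 → stock rod 3 (new)  [load 290/360]
  210 → stock rod 4 (new)  [load 210/360]
  310 → stock rod 5 (new)  [load 310/360]
5 stock rods opened.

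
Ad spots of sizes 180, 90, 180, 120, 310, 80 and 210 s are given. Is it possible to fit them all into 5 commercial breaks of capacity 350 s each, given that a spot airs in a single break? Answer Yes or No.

A valid assignment using 4 commercial breaks:
  break 1: 310 = 310
  break 2: 210 + 120 = 330
  break 3: 180 + 90 + 80 = 350
  break 4: 180 = 180
That uses only 4 ≤ 5, so 5 commercial breaks are enough.

Yes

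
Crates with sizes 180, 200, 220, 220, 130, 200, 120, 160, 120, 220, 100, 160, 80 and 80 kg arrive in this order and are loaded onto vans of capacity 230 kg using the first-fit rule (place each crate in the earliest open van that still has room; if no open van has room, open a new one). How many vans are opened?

  180 → van 1 (new)  [load 180/230]
  200 → van 2 (new)  [load 200/230]
  220 → van 3 (new)  [load 220/230]
  220 → van 4 (new)  [load 220/230]
  130 → van 5 (new)  [load 130/230]
  200 → van 6 (new)  [load 200/230]
  120 → van 7 (new)  [load 120/230]
  160 → van 8 (new)  [load 160/230]
  120 → van 9 (new)  [load 120/230]
  220 → van 10 (new)  [load 220/230]
  100 → van 5  [load 230/230]
  160 → van 11 (new)  [load 160/230]
  80 → van 7  [load 200/230]
  80 → van 9  [load 200/230]
11 vans opened.

11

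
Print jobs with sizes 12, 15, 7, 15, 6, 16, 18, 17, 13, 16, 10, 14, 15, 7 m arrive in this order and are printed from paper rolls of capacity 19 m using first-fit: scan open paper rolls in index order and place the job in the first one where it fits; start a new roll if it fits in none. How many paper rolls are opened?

  12 → roll 1 (new)  [load 12/19]
  15 → roll 2 (new)  [load 15/19]
  7 → roll 1  [load 19/19]
  15 → roll 3 (new)  [load 15/19]
  6 → roll 4 (new)  [load 6/19]
  16 → roll 5 (new)  [load 16/19]
  18 → roll 6 (new)  [load 18/19]
  17 → roll 7 (new)  [load 17/19]
  13 → roll 4  [load 19/19]
  16 → roll 8 (new)  [load 16/19]
  10 → roll 9 (new)  [load 10/19]
  14 → roll 10 (new)  [load 14/19]
  15 → roll 11 (new)  [load 15/19]
  7 → roll 9  [load 17/19]
11 paper rolls opened.

11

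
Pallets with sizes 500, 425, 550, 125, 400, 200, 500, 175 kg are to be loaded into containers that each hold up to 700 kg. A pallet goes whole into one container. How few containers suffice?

5

Total = 550 + 500 + 500 + 425 + 400 + 200 + 175 + 125 = 2875 kg.
Lower bound: ⌈2875/700⌉ = 5 containers.
A packing using 5 containers:
  container 1: 550 + 125 = 675
  container 2: 500 + 200 = 700
  container 3: 500 + 175 = 675
  container 4: 425 = 425
  container 5: 400 = 400
This matches the lower bound, so 5 is optimal.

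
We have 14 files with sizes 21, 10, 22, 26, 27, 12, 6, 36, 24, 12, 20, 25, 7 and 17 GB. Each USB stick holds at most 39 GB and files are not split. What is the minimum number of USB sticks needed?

Total = 36 + 27 + 26 + 25 + 24 + 22 + 21 + 20 + 17 + 12 + 12 + 10 + 7 + 6 = 265 GB.
Lower bound: ⌈265/39⌉ = 7 USB sticks.
Also, 8 files each exceed 39/2 GB, and no two of those can share a USB stick, so at least 8 USB sticks are needed.
A packing using 8 USB sticks:
  USB stick 1: 36 = 36
  USB stick 2: 27 + 12 = 39
  USB stick 3: 26 + 12 = 38
  USB stick 4: 25 + 10 = 35
  USB stick 5: 24 + 7 + 6 = 37
  USB stick 6: 22 + 17 = 39
  USB stick 7: 21 = 21
  USB stick 8: 20 = 20
This matches the lower bound, so 8 is optimal.

8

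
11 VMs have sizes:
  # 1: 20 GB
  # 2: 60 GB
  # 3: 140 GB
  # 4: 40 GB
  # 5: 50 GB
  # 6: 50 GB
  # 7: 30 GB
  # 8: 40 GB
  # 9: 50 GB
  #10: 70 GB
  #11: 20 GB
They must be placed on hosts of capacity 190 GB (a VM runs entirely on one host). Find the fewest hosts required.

3

Total = 140 + 70 + 60 + 50 + 50 + 50 + 40 + 40 + 30 + 20 + 20 = 570 GB.
Lower bound: ⌈570/190⌉ = 3 hosts.
A packing using 3 hosts:
  host 1: 140 + 50 = 190
  host 2: 70 + 60 + 40 + 20 = 190
  host 3: 50 + 50 + 40 + 30 + 20 = 190
This matches the lower bound, so 3 is optimal.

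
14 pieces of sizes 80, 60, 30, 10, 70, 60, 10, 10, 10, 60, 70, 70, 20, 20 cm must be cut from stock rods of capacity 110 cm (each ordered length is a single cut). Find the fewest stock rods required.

7

Total = 80 + 70 + 70 + 70 + 60 + 60 + 60 + 30 + 20 + 20 + 10 + 10 + 10 + 10 = 580 cm.
Lower bound: ⌈580/110⌉ = 6 stock rods.
Also, 7 pieces each exceed 55 cm, and no two of those can share a stock rod, so at least 7 stock rods are needed.
A packing using 7 stock rods:
  stock rod 1: 80 + 30 = 110
  stock rod 2: 70 + 20 + 20 = 110
  stock rod 3: 70 + 10 + 10 + 10 + 10 = 110
  stock rod 4: 70 = 70
  stock rod 5: 60 = 60
  stock rod 6: 60 = 60
  stock rod 7: 60 = 60
This matches the lower bound, so 7 is optimal.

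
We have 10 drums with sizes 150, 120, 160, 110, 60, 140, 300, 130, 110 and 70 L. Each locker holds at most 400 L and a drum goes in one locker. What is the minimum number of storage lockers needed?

4

Total = 300 + 160 + 150 + 140 + 130 + 120 + 110 + 110 + 70 + 60 = 1350 L.
Lower bound: ⌈1350/400⌉ = 4 storage lockers.
A packing using 4 storage lockers:
  locker 1: 300 + 70 = 370
  locker 2: 160 + 150 + 60 = 370
  locker 3: 140 + 130 + 120 = 390
  locker 4: 110 + 110 = 220
This matches the lower bound, so 4 is optimal.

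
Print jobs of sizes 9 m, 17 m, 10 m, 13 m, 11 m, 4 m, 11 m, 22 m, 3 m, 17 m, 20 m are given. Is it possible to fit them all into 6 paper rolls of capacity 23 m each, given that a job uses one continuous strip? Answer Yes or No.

No

Total = 137 m; ⌈137/23⌉ = 6.
The bound of 6 does not rule out 6, but exhaustive search shows no assignment into 6 paper rolls of capacity 23 m exists — the minimum is 7.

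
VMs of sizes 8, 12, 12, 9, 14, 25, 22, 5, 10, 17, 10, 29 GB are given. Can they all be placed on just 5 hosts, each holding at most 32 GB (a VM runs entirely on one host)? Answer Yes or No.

Total = 173 GB; ⌈173/32⌉ = 6.
At least 6 hosts are required, but only 5 are allowed.

No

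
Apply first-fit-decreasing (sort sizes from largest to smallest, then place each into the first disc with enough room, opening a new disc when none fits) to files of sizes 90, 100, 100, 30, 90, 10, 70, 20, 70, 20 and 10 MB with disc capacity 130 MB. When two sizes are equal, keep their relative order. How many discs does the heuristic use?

Sorted descending: 100, 100, 90, 90, 70, 70, 30, 20, 20, 10, 10.
  100 → disc 1 (new)  [load 100/130]
  100 → disc 2 (new)  [load 100/130]
  90 → disc 3 (new)  [load 90/130]
  90 → disc 4 (new)  [load 90/130]
  70 → disc 5 (new)  [load 70/130]
  70 → disc 6 (new)  [load 70/130]
  30 → disc 1  [load 130/130]
  20 → disc 2  [load 120/130]
  20 → disc 3  [load 110/130]
  10 → disc 2  [load 130/130]
  10 → disc 3  [load 120/130]
6 discs opened.

6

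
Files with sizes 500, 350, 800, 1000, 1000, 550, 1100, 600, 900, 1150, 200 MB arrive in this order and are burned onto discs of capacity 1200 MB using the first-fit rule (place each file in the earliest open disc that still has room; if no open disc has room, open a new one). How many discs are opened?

  500 → disc 1 (new)  [load 500/1200]
  350 → disc 1  [load 850/1200]
  800 → disc 2 (new)  [load 800/1200]
  1000 → disc 3 (new)  [load 1000/1200]
  1000 → disc 4 (new)  [load 1000/1200]
  550 → disc 5 (new)  [load 550/1200]
  1100 → disc 6 (new)  [load 1100/1200]
  600 → disc 5  [load 1150/1200]
  900 → disc 7 (new)  [load 900/1200]
  1150 → disc 8 (new)  [load 1150/1200]
  200 → disc 1  [load 1050/1200]
8 discs opened.

8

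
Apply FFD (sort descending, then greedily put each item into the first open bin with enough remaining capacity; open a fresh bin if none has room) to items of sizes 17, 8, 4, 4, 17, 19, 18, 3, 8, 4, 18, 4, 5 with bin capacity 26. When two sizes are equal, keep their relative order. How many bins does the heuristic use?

Sorted descending: 19, 18, 18, 17, 17, 8, 8, 5, 4, 4, 4, 4, 3.
  19 → bin 1 (new)  [load 19/26]
  18 → bin 2 (new)  [load 18/26]
  18 → bin 3 (new)  [load 18/26]
  17 → bin 4 (new)  [load 17/26]
  17 → bin 5 (new)  [load 17/26]
  8 → bin 2  [load 26/26]
  8 → bin 3  [load 26/26]
  5 → bin 1  [load 24/26]
  4 → bin 4  [load 21/26]
  4 → bin 4  [load 25/26]
  4 → bin 5  [load 21/26]
  4 → bin 5  [load 25/26]
  3 → bin 6 (new)  [load 3/26]
6 bins opened.

6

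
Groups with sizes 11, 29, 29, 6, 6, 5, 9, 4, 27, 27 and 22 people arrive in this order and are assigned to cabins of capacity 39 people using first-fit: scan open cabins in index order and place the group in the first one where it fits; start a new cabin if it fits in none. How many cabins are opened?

  11 → cabin 1 (new)  [load 11/39]
  29 → cabin 2 (new)  [load 29/39]
  29 → cabin 3 (new)  [load 29/39]
  6 → cabin 1  [load 17/39]
  6 → cabin 1  [load 23/39]
  5 → cabin 1  [load 28/39]
  9 → cabin 1  [load 37/39]
  4 → cabin 2  [load 33/39]
  27 → cabin 4 (new)  [load 27/39]
  27 → cabin 5 (new)  [load 27/39]
  22 → cabin 6 (new)  [load 22/39]
6 cabins opened.

6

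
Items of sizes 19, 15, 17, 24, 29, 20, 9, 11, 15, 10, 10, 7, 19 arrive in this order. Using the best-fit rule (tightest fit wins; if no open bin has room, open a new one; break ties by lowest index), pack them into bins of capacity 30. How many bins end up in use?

  19 → bin 1 (new)  [load 19/30]
  15 → bin 2 (new)  [load 15/30]
  17 → bin 3 (new)  [load 17/30]
  24 → bin 4 (new)  [load 24/30]
  29 → bin 5 (new)  [load 29/30]
  20 → bin 6 (new)  [load 20/30]
  9 → bin 6  [load 29/30]
  11 → bin 1  [load 30/30]
  15 → bin 2  [load 30/30]
  10 → bin 3  [load 27/30]
  10 → bin 7 (new)  [load 10/30]
  7 → bin 7  [load 17/30]
  19 → bin 8 (new)  [load 19/30]
8 bins opened.

8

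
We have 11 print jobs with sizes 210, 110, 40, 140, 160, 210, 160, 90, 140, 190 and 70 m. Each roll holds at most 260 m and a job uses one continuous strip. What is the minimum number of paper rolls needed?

Total = 210 + 210 + 190 + 160 + 160 + 140 + 140 + 110 + 90 + 70 + 40 = 1520 m.
Lower bound: ⌈1520/260⌉ = 6 paper rolls.
Also, 7 print jobs each exceed 130 m, and no two of those can share a roll, so at least 7 paper rolls are needed.
A packing using 7 paper rolls:
  roll 1: 210 + 40 = 250
  roll 2: 210 = 210
  roll 3: 190 + 70 = 260
  roll 4: 160 + 90 = 250
  roll 5: 160 = 160
  roll 6: 140 + 110 = 250
  roll 7: 140 = 140
This matches the lower bound, so 7 is optimal.

7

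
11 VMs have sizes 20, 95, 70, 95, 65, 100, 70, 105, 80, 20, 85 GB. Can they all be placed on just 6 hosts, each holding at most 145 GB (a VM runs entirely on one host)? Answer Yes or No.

Total = 805 GB; ⌈805/145⌉ = 6.
The bound of 6 does not rule out 6, but exhaustive search shows no assignment into 6 hosts of capacity 145 GB exists — the minimum is 7.

No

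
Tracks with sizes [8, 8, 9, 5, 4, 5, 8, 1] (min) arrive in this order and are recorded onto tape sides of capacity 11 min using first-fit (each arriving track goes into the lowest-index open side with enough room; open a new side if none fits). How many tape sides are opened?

  8 → side 1 (new)  [load 8/11]
  8 → side 2 (new)  [load 8/11]
  9 → side 3 (new)  [load 9/11]
  5 → side 4 (new)  [load 5/11]
  4 → side 4  [load 9/11]
  5 → side 5 (new)  [load 5/11]
  8 → side 6 (new)  [load 8/11]
  1 → side 1  [load 9/11]
6 tape sides opened.

6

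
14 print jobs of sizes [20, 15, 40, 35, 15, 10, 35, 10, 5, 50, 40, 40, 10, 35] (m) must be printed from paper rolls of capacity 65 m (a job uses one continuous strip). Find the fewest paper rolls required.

7

Total = 50 + 40 + 40 + 40 + 35 + 35 + 35 + 20 + 15 + 15 + 10 + 10 + 10 + 5 = 360 m.
Lower bound: ⌈360/65⌉ = 6 paper rolls.
Also, 7 print jobs each exceed 65/2 m, and no two of those can share a roll, so at least 7 paper rolls are needed.
A packing using 7 paper rolls:
  roll 1: 50 + 15 = 65
  roll 2: 40 + 20 + 5 = 65
  roll 3: 40 + 15 + 10 = 65
  roll 4: 40 + 10 + 10 = 60
  roll 5: 35 = 35
  roll 6: 35 = 35
  roll 7: 35 = 35
This matches the lower bound, so 7 is optimal.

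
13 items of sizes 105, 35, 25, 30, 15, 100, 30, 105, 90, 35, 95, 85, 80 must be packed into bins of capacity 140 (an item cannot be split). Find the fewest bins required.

7

Total = 105 + 105 + 100 + 95 + 90 + 85 + 80 + 35 + 35 + 30 + 30 + 25 + 15 = 830.
Lower bound: ⌈830/140⌉ = 6 bins.
Also, 7 items each exceed 70, and no two of those can share a bin, so at least 7 bins are needed.
A packing using 7 bins:
  bin 1: 105 + 35 = 140
  bin 2: 105 + 35 = 140
  bin 3: 100 + 30 = 130
  bin 4: 95 + 30 + 15 = 140
  bin 5: 90 + 25 = 115
  bin 6: 85 = 85
  bin 7: 80 = 80
This matches the lower bound, so 7 is optimal.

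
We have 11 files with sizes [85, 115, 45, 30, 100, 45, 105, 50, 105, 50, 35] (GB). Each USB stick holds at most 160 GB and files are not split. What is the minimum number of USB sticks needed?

Total = 115 + 105 + 105 + 100 + 85 + 50 + 50 + 45 + 45 + 35 + 30 = 765 GB.
Lower bound: ⌈765/160⌉ = 5 USB sticks.
A packing using 5 USB sticks:
  USB stick 1: 115 + 45 = 160
  USB stick 2: 105 + 50 = 155
  USB stick 3: 105 + 50 = 155
  USB stick 4: 100 + 45 = 145
  USB stick 5: 85 + 35 + 30 = 150
This matches the lower bound, so 5 is optimal.

5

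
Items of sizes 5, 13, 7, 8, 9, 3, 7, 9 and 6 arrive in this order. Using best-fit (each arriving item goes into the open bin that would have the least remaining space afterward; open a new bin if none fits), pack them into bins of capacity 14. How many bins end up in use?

6

  5 → bin 1 (new)  [load 5/14]
  13 → bin 2 (new)  [load 13/14]
  7 → bin 1  [load 12/14]
  8 → bin 3 (new)  [load 8/14]
  9 → bin 4 (new)  [load 9/14]
  3 → bin 4  [load 12/14]
  7 → bin 5 (new)  [load 7/14]
  9 → bin 6 (new)  [load 9/14]
  6 → bin 3  [load 14/14]
6 bins opened.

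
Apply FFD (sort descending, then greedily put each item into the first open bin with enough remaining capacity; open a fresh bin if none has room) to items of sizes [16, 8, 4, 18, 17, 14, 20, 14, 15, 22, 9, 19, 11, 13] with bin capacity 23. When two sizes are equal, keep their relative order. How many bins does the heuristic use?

Sorted descending: 22, 20, 19, 18, 17, 16, 15, 14, 14, 13, 11, 9, 8, 4.
  22 → bin 1 (new)  [load 22/23]
  20 → bin 2 (new)  [load 20/23]
  19 → bin 3 (new)  [load 19/23]
  18 → bin 4 (new)  [load 18/23]
  17 → bin 5 (new)  [load 17/23]
  16 → bin 6 (new)  [load 16/23]
  15 → bin 7 (new)  [load 15/23]
  14 → bin 8 (new)  [load 14/23]
  14 → bin 9 (new)  [load 14/23]
  13 → bin 10 (new)  [load 13/23]
  11 → bin 11 (new)  [load 11/23]
  9 → bin 8  [load 23/23]
  8 → bin 7  [load 23/23]
  4 → bin 3  [load 23/23]
11 bins opened.

11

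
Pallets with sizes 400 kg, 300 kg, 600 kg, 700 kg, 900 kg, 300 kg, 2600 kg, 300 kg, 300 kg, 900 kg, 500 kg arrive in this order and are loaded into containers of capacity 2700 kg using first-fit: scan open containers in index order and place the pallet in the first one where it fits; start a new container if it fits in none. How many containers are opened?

  400 → container 1 (new)  [load 400/2700]
  300 → container 1  [load 700/2700]
  600 → container 1  [load 1300/2700]
  700 → container 1  [load 2000/2700]
  900 → container 2 (new)  [load 900/2700]
  300 → container 1  [load 2300/2700]
  2600 → container 3 (new)  [load 2600/2700]
  300 → container 1  [load 2600/2700]
  300 → container 2  [load 1200/2700]
  900 → container 2  [load 2100/2700]
  500 → container 2  [load 2600/2700]
3 containers opened.

3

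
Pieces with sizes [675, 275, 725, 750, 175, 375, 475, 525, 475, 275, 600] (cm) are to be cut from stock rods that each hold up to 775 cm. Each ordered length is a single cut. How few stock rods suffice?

8

Total = 750 + 725 + 675 + 600 + 525 + 475 + 475 + 375 + 275 + 275 + 175 = 5325 cm.
Lower bound: ⌈5325/775⌉ = 7 stock rods.
A packing using 8 stock rods:
  stock rod 1: 750 = 750
  stock rod 2: 725 = 725
  stock rod 3: 675 = 675
  stock rod 4: 600 + 175 = 775
  stock rod 5: 525 = 525
  stock rod 6: 475 + 275 = 750
  stock rod 7: 475 + 275 = 750
  stock rod 8: 375 = 375
No arrangement into 7 stock rods stays within capacity, so 8 is optimal.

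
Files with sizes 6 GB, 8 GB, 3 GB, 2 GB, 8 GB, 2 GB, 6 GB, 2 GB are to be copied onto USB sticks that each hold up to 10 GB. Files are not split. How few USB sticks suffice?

Total = 8 + 8 + 6 + 6 + 3 + 2 + 2 + 2 = 37 GB.
Lower bound: ⌈37/10⌉ = 4 USB sticks.
A packing using 4 USB sticks:
  USB stick 1: 8 + 2 = 10
  USB stick 2: 8 + 2 = 10
  USB stick 3: 6 + 3 = 9
  USB stick 4: 6 + 2 = 8
This matches the lower bound, so 4 is optimal.

4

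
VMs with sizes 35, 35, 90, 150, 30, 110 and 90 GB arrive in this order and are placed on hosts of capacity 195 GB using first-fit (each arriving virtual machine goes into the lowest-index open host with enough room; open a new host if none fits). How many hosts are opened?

  35 → host 1 (new)  [load 35/195]
  35 → host 1  [load 70/195]
  90 → host 1  [load 160/195]
  150 → host 2 (new)  [load 150/195]
  30 → host 1  [load 190/195]
  110 → host 3 (new)  [load 110/195]
  90 → host 4 (new)  [load 90/195]
4 hosts opened.

4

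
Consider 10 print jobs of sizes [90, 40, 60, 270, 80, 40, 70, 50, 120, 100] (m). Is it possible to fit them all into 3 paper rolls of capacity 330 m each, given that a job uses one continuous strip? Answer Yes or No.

A valid assignment using 3 paper rolls:
  roll 1: 270 + 60 = 330
  roll 2: 120 + 100 + 90 = 310
  roll 3: 80 + 70 + 50 + 40 + 40 = 280
Every load is within 330 m, so 3 paper rolls suffice.

Yes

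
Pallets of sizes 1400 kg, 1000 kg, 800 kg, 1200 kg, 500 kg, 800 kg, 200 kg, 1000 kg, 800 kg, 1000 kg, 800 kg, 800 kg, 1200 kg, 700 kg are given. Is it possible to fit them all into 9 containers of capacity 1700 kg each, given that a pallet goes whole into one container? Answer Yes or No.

Yes

A valid assignment using 9 containers:
  container 1: 1400 + 200 = 1600
  container 2: 1200 + 500 = 1700
  container 3: 1200 = 1200
  container 4: 1000 + 700 = 1700
  container 5: 1000 = 1000
  container 6: 1000 = 1000
  container 7: 800 + 800 = 1600
  container 8: 800 + 800 = 1600
  container 9: 800 = 800
Every load is within 1700 kg, so 9 containers suffice.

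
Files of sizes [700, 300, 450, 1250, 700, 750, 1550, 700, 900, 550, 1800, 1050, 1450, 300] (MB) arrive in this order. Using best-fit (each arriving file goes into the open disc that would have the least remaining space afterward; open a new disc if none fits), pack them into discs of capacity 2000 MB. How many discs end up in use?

  700 → disc 1 (new)  [load 700/2000]
  300 → disc 1  [load 1000/2000]
  450 → disc 1  [load 1450/2000]
  1250 → disc 2 (new)  [load 1250/2000]
  700 → disc 2  [load 1950/2000]
  750 → disc 3 (new)  [load 750/2000]
  1550 → disc 4 (new)  [load 1550/2000]
  700 → disc 3  [load 1450/2000]
  900 → disc 5 (new)  [load 900/2000]
  550 → disc 1  [load 2000/2000]
  1800 → disc 6 (new)  [load 1800/2000]
  1050 → disc 5  [load 1950/2000]
  1450 → disc 7 (new)  [load 1450/2000]
  300 → disc 4  [load 1850/2000]
7 discs opened.

7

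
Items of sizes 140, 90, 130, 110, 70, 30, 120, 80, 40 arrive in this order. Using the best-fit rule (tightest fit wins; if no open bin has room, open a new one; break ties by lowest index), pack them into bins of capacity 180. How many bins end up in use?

  140 → bin 1 (new)  [load 140/180]
  90 → bin 2 (new)  [load 90/180]
  130 → bin 3 (new)  [load 130/180]
  110 → bin 4 (new)  [load 110/180]
  70 → bin 4  [load 180/180]
  30 → bin 1  [load 170/180]
  120 → bin 5 (new)  [load 120/180]
  80 → bin 2  [load 170/180]
  40 → bin 3  [load 170/180]
5 bins opened.

5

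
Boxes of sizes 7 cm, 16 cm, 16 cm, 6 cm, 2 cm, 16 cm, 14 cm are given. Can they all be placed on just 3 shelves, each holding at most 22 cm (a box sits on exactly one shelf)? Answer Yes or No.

No

Total = 77 cm; ⌈77/22⌉ = 4.
At least 4 shelves are required, but only 3 are allowed.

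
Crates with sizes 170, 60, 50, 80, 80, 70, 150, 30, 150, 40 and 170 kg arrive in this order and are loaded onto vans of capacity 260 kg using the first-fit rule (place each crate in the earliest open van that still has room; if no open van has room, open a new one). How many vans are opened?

5

  170 → van 1 (new)  [load 170/260]
  60 → van 1  [load 230/260]
  50 → van 2 (new)  [load 50/260]
  80 → van 2  [load 130/260]
  80 → van 2  [load 210/260]
  70 → van 3 (new)  [load 70/260]
  150 → van 3  [load 220/260]
  30 → van 1  [load 260/260]
  150 → van 4 (new)  [load 150/260]
  40 → van 2  [load 250/260]
  170 → van 5 (new)  [load 170/260]
5 vans opened.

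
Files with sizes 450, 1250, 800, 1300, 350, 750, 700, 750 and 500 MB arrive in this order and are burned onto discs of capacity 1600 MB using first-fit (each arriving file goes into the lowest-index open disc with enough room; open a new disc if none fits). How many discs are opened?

  450 → disc 1 (new)  [load 450/1600]
  1250 → disc 2 (new)  [load 1250/1600]
  800 → disc 1  [load 1250/1600]
  1300 → disc 3 (new)  [load 1300/1600]
  350 → disc 1  [load 1600/1600]
  750 → disc 4 (new)  [load 750/1600]
  700 → disc 4  [load 1450/1600]
  750 → disc 5 (new)  [load 750/1600]
  500 → disc 5  [load 1250/1600]
5 discs opened.

5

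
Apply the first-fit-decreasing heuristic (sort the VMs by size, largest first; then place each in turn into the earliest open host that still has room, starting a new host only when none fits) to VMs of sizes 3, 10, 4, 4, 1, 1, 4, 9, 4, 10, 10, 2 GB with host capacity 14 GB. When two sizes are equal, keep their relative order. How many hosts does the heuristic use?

5

Sorted descending: 10, 10, 10, 9, 4, 4, 4, 4, 3, 2, 1, 1.
  10 → host 1 (new)  [load 10/14]
  10 → host 2 (new)  [load 10/14]
  10 → host 3 (new)  [load 10/14]
  9 → host 4 (new)  [load 9/14]
  4 → host 1  [load 14/14]
  4 → host 2  [load 14/14]
  4 → host 3  [load 14/14]
  4 → host 4  [load 13/14]
  3 → host 5 (new)  [load 3/14]
  2 → host 5  [load 5/14]
  1 → host 4  [load 14/14]
  1 → host 5  [load 6/14]
5 hosts opened.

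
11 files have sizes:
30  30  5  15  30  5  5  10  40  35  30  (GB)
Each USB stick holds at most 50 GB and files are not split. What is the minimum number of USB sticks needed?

6

Total = 40 + 35 + 30 + 30 + 30 + 30 + 15 + 10 + 5 + 5 + 5 = 235 GB.
Lower bound: ⌈235/50⌉ = 5 USB sticks.
Also, 6 files each exceed 25 GB, and no two of those can share a USB stick, so at least 6 USB sticks are needed.
A packing using 6 USB sticks:
  USB stick 1: 40 + 10 = 50
  USB stick 2: 35 + 15 = 50
  USB stick 3: 30 + 5 + 5 + 5 = 45
  USB stick 4: 30 = 30
  USB stick 5: 30 = 30
  USB stick 6: 30 = 30
This matches the lower bound, so 6 is optimal.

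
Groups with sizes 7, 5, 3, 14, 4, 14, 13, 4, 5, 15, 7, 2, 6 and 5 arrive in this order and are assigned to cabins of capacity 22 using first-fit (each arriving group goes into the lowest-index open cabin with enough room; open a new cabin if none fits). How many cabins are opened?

  7 → cabin 1 (new)  [load 7/22]
  5 → cabin 1  [load 12/22]
  3 → cabin 1  [load 15/22]
  14 → cabin 2 (new)  [load 14/22]
  4 → cabin 1  [load 19/22]
  14 → cabin 3 (new)  [load 14/22]
  13 → cabin 4 (new)  [load 13/22]
  4 → cabin 2  [load 18/22]
  5 → cabin 3  [load 19/22]
  15 → cabin 5 (new)  [load 15/22]
  7 → cabin 4  [load 20/22]
  2 → cabin 1  [load 21/22]
  6 → cabin 5  [load 21/22]
  5 → cabin 6 (new)  [load 5/22]
6 cabins opened.

6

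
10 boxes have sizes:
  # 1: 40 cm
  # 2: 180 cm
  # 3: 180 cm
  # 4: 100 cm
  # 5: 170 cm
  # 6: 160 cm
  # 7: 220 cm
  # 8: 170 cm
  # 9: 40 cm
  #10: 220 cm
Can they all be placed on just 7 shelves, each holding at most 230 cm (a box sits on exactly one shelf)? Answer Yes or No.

Total = 1480 cm; ⌈1480/230⌉ = 7.
The bound of 7 does not rule out 7, but exhaustive search shows no assignment into 7 shelves of capacity 230 cm exists — the minimum is 8.

No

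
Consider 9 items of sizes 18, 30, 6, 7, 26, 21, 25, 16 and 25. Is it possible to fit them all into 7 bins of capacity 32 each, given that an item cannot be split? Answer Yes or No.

A valid assignment using 7 bins:
  bin 1: 30 = 30
  bin 2: 26 + 6 = 32
  bin 3: 25 + 7 = 32
  bin 4: 25 = 25
  bin 5: 21 = 21
  bin 6: 18 = 18
  bin 7: 16 = 16
Every load is within 32, so 7 bins suffice.

Yes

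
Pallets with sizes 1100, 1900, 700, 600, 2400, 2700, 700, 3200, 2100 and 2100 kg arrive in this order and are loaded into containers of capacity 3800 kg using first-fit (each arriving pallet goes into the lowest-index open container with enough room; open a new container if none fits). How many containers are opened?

6

  1100 → container 1 (new)  [load 1100/3800]
  1900 → container 1  [load 3000/3800]
  700 → container 1  [load 3700/3800]
  600 → container 2 (new)  [load 600/3800]
  2400 → container 2  [load 3000/3800]
  2700 → container 3 (new)  [load 2700/3800]
  700 → container 2  [load 3700/3800]
  3200 → container 4 (new)  [load 3200/3800]
  2100 → container 5 (new)  [load 2100/3800]
  2100 → container 6 (new)  [load 2100/3800]
6 containers opened.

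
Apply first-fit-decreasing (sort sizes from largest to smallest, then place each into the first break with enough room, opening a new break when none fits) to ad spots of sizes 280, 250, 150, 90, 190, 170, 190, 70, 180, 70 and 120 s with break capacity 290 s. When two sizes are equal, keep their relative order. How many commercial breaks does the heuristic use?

7

Sorted descending: 280, 250, 190, 190, 180, 170, 150, 120, 90, 70, 70.
  280 → break 1 (new)  [load 280/290]
  250 → break 2 (new)  [load 250/290]
  190 → break 3 (new)  [load 190/290]
  190 → break 4 (new)  [load 190/290]
  180 → break 5 (new)  [load 180/290]
  170 → break 6 (new)  [load 170/290]
  150 → break 7 (new)  [load 150/290]
  120 → break 6  [load 290/290]
  90 → break 3  [load 280/290]
  70 → break 4  [load 260/290]
  70 → break 5  [load 250/290]
7 commercial breaks opened.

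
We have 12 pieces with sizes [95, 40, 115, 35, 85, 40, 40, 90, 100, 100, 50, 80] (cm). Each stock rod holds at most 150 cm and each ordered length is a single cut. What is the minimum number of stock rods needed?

7

Total = 115 + 100 + 100 + 95 + 90 + 85 + 80 + 50 + 40 + 40 + 40 + 35 = 870 cm.
Lower bound: ⌈870/150⌉ = 6 stock rods.
Also, 7 pieces each exceed 75 cm, and no two of those can share a stock rod, so at least 7 stock rods are needed.
A packing using 7 stock rods:
  stock rod 1: 115 + 35 = 150
  stock rod 2: 100 + 50 = 150
  stock rod 3: 100 + 40 = 140
  stock rod 4: 95 + 40 = 135
  stock rod 5: 90 + 40 = 130
  stock rod 6: 85 = 85
  stock rod 7: 80 = 80
This matches the lower bound, so 7 is optimal.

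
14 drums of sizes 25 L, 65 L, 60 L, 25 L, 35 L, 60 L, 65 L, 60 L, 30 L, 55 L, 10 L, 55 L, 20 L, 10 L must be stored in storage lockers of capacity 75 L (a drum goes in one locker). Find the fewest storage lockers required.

Total = 65 + 65 + 60 + 60 + 60 + 55 + 55 + 35 + 30 + 25 + 25 + 20 + 10 + 10 = 575 L.
Lower bound: ⌈575/75⌉ = 8 storage lockers.
A packing using 9 storage lockers:
  locker 1: 65 + 10 = 75
  locker 2: 65 + 10 = 75
  locker 3: 60 = 60
  locker 4: 60 = 60
  locker 5: 60 = 60
  locker 6: 55 + 20 = 75
  locker 7: 55 = 55
  locker 8: 35 + 30 = 65
  locker 9: 25 + 25 = 50
No arrangement into 8 storage lockers stays within capacity, so 9 is optimal.

9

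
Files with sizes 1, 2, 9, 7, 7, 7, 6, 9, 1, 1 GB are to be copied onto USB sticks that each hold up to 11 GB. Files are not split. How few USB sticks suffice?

Total = 9 + 9 + 7 + 7 + 7 + 6 + 2 + 1 + 1 + 1 = 50 GB.
Lower bound: ⌈50/11⌉ = 5 USB sticks.
Also, 6 files each exceed 11/2 GB, and no two of those can share a USB stick, so at least 6 USB sticks are needed.
A packing using 6 USB sticks:
  USB stick 1: 9 + 2 = 11
  USB stick 2: 9 + 1 + 1 = 11
  USB stick 3: 7 + 1 = 8
  USB stick 4: 7 = 7
  USB stick 5: 7 = 7
  USB stick 6: 6 = 6
This matches the lower bound, so 6 is optimal.

6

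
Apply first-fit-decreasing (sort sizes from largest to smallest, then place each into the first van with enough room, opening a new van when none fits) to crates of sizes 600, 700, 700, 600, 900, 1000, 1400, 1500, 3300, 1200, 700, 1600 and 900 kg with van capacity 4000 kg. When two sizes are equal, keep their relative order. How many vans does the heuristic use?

4

Sorted descending: 3300, 1600, 1500, 1400, 1200, 1000, 900, 900, 700, 700, 700, 600, 600.
  3300 → van 1 (new)  [load 3300/4000]
  1600 → van 2 (new)  [load 1600/4000]
  1500 → van 2  [load 3100/4000]
  1400 → van 3 (new)  [load 1400/4000]
  1200 → van 3  [load 2600/4000]
  1000 → van 3  [load 3600/4000]
  900 → van 2  [load 4000/4000]
  900 → van 4 (new)  [load 900/4000]
  700 → van 1  [load 4000/4000]
  700 → van 4  [load 1600/4000]
  700 → van 4  [load 2300/4000]
  600 → van 4  [load 2900/4000]
  600 → van 4  [load 3500/4000]
4 vans opened.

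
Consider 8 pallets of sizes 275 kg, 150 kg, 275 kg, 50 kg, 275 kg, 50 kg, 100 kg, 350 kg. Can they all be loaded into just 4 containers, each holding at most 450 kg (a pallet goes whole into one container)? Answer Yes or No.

Yes

A valid assignment using 4 containers:
  container 1: 350 + 100 = 450
  container 2: 275 + 150 = 425
  container 3: 275 + 50 + 50 = 375
  container 4: 275 = 275
Every load is within 450 kg, so 4 containers suffice.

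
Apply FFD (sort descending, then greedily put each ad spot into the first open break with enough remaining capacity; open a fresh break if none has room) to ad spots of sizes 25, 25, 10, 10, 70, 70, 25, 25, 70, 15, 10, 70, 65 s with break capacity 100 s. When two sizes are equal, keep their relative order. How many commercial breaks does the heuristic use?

6

Sorted descending: 70, 70, 70, 70, 65, 25, 25, 25, 25, 15, 10, 10, 10.
  70 → break 1 (new)  [load 70/100]
  70 → break 2 (new)  [load 70/100]
  70 → break 3 (new)  [load 70/100]
  70 → break 4 (new)  [load 70/100]
  65 → break 5 (new)  [load 65/100]
  25 → break 1  [load 95/100]
  25 → break 2  [load 95/100]
  25 → break 3  [load 95/100]
  25 → break 4  [load 95/100]
  15 → break 5  [load 80/100]
  10 → break 5  [load 90/100]
  10 → break 5  [load 100/100]
  10 → break 6 (new)  [load 10/100]
6 commercial breaks opened.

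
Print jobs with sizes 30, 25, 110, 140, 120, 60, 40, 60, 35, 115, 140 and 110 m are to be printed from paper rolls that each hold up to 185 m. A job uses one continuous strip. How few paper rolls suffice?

Total = 140 + 140 + 120 + 115 + 110 + 110 + 60 + 60 + 40 + 35 + 30 + 25 = 985 m.
Lower bound: ⌈985/185⌉ = 6 paper rolls.
A packing using 6 paper rolls:
  roll 1: 140 + 40 = 180
  roll 2: 140 + 35 = 175
  roll 3: 120 + 60 = 180
  roll 4: 115 + 60 = 175
  roll 5: 110 + 30 + 25 = 165
  roll 6: 110 = 110
This matches the lower bound, so 6 is optimal.

6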